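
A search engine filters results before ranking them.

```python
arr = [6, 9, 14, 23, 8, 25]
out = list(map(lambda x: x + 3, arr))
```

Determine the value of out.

Step 1: Apply lambda x: x + 3 to each element:
  6 -> 9
  9 -> 12
  14 -> 17
  23 -> 26
  8 -> 11
  25 -> 28
Therefore out = [9, 12, 17, 26, 11, 28].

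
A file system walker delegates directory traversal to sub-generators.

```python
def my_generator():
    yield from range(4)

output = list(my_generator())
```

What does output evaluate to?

Step 1: yield from delegates to the iterable, yielding each element.
Step 2: Collected values: [0, 1, 2, 3].
Therefore output = [0, 1, 2, 3].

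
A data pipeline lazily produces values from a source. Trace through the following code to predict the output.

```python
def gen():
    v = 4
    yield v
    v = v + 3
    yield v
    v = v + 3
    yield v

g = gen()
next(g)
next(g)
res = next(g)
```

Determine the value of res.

Step 1: Trace through generator execution:
  Yield 1: v starts at 4, yield 4
  Yield 2: v = 4 + 3 = 7, yield 7
  Yield 3: v = 7 + 3 = 10, yield 10
Step 2: First next() gets 4, second next() gets the second value, third next() yields 10.
Therefore res = 10.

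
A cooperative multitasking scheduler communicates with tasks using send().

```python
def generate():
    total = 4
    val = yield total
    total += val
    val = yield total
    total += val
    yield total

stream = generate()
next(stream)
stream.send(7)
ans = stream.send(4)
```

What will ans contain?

Step 1: next() -> yield total=4.
Step 2: send(7) -> val=7, total = 4+7 = 11, yield 11.
Step 3: send(4) -> val=4, total = 11+4 = 15, yield 15.
Therefore ans = 15.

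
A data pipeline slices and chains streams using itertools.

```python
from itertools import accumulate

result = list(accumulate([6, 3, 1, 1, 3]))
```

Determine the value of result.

Step 1: accumulate computes running sums:
  + 6 = 6
  + 3 = 9
  + 1 = 10
  + 1 = 11
  + 3 = 14
Therefore result = [6, 9, 10, 11, 14].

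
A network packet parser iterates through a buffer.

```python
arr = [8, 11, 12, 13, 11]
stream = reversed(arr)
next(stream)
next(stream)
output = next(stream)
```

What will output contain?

Step 1: reversed([8, 11, 12, 13, 11]) gives iterator: [11, 13, 12, 11, 8].
Step 2: First next() = 11, second next() = 13.
Step 3: Third next() = 12.
Therefore output = 12.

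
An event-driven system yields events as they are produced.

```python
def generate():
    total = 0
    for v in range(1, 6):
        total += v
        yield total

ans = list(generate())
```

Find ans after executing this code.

Step 1: Generator accumulates running sum:
  v=1: total = 1, yield 1
  v=2: total = 3, yield 3
  v=3: total = 6, yield 6
  v=4: total = 10, yield 10
  v=5: total = 15, yield 15
Therefore ans = [1, 3, 6, 10, 15].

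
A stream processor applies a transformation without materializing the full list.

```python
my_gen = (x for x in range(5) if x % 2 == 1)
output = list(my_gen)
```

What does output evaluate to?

Step 1: Filter range(5) keeping only odd values:
  x=0: even, excluded
  x=1: odd, included
  x=2: even, excluded
  x=3: odd, included
  x=4: even, excluded
Therefore output = [1, 3].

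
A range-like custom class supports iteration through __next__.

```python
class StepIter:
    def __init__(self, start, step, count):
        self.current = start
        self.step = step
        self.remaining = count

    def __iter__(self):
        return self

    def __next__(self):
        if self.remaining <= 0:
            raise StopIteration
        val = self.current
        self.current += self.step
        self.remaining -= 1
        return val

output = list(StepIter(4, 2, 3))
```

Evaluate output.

Step 1: StepIter starts at 4, increments by 2, for 3 steps:
  Yield 4, then current += 2
  Yield 6, then current += 2
  Yield 8, then current += 2
Therefore output = [4, 6, 8].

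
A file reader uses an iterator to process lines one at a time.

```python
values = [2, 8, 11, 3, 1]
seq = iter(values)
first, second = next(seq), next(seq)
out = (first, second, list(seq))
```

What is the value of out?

Step 1: Create iterator over [2, 8, 11, 3, 1].
Step 2: first = 2, second = 8.
Step 3: Remaining elements: [11, 3, 1].
Therefore out = (2, 8, [11, 3, 1]).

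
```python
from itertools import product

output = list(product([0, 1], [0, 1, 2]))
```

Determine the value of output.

Step 1: product([0, 1], [0, 1, 2]) gives all pairs:
  (0, 0)
  (0, 1)
  (0, 2)
  (1, 0)
  (1, 1)
  (1, 2)
Therefore output = [(0, 0), (0, 1), (0, 2), (1, 0), (1, 1), (1, 2)].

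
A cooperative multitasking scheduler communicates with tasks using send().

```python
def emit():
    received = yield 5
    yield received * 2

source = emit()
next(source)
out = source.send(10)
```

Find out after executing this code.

Step 1: next(source) advances to first yield, producing 5.
Step 2: send(10) resumes, received = 10.
Step 3: yield received * 2 = 10 * 2 = 20.
Therefore out = 20.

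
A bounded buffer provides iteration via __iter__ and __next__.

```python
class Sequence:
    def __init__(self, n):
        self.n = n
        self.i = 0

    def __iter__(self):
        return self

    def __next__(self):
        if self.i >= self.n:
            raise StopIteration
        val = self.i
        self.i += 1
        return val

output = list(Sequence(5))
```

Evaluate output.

Step 1: Sequence(5) creates an iterator counting 0 to 4.
Step 2: list() consumes all values: [0, 1, 2, 3, 4].
Therefore output = [0, 1, 2, 3, 4].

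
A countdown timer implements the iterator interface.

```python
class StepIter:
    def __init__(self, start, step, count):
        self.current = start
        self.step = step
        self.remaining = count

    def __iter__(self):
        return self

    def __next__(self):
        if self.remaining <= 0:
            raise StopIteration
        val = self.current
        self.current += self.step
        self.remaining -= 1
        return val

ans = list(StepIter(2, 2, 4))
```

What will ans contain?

Step 1: StepIter starts at 2, increments by 2, for 4 steps:
  Yield 2, then current += 2
  Yield 4, then current += 2
  Yield 6, then current += 2
  Yield 8, then current += 2
Therefore ans = [2, 4, 6, 8].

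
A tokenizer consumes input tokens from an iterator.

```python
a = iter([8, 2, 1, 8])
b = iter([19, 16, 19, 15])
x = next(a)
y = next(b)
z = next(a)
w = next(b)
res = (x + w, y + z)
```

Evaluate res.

Step 1: a iterates [8, 2, 1, 8], b iterates [19, 16, 19, 15].
Step 2: x = next(a) = 8, y = next(b) = 19.
Step 3: z = next(a) = 2, w = next(b) = 16.
Step 4: res = (8 + 16, 19 + 2) = (24, 21).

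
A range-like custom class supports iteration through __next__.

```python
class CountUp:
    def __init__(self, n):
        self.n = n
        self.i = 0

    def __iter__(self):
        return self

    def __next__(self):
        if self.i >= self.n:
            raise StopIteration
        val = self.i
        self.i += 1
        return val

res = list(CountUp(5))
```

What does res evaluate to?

Step 1: CountUp(5) creates an iterator counting 0 to 4.
Step 2: list() consumes all values: [0, 1, 2, 3, 4].
Therefore res = [0, 1, 2, 3, 4].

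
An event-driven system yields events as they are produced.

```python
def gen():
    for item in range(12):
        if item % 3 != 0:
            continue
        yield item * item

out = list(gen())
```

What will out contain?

Step 1: Only yield item**2 when item is divisible by 3:
  item=0: 0 % 3 == 0, yield 0**2 = 0
  item=3: 3 % 3 == 0, yield 3**2 = 9
  item=6: 6 % 3 == 0, yield 6**2 = 36
  item=9: 9 % 3 == 0, yield 9**2 = 81
Therefore out = [0, 9, 36, 81].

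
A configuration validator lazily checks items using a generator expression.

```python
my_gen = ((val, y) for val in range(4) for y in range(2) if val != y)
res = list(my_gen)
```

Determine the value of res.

Step 1: Nested generator over range(4) x range(2) where val != y:
  (0, 0): excluded (val == y)
  (0, 1): included
  (1, 0): included
  (1, 1): excluded (val == y)
  (2, 0): included
  (2, 1): included
  (3, 0): included
  (3, 1): included
Therefore res = [(0, 1), (1, 0), (2, 0), (2, 1), (3, 0), (3, 1)].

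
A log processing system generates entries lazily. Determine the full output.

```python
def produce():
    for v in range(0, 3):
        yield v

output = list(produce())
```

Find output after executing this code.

Step 1: The generator yields each value from range(0, 3).
Step 2: list() consumes all yields: [0, 1, 2].
Therefore output = [0, 1, 2].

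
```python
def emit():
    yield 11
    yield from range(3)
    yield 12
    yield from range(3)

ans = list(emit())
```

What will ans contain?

Step 1: Trace yields in order:
  yield 11
  yield 0
  yield 1
  yield 2
  yield 12
  yield 0
  yield 1
  yield 2
Therefore ans = [11, 0, 1, 2, 12, 0, 1, 2].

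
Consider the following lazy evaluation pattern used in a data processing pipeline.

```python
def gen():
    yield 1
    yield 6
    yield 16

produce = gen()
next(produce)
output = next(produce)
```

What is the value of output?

Step 1: gen() creates a generator.
Step 2: next(produce) yields 1 (consumed and discarded).
Step 3: next(produce) yields 6, assigned to output.
Therefore output = 6.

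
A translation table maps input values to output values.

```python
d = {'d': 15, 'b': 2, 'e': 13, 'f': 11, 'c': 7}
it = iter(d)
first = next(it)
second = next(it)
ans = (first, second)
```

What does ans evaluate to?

Step 1: iter(d) iterates over keys: ['d', 'b', 'e', 'f', 'c'].
Step 2: first = next(it) = 'd', second = next(it) = 'b'.
Therefore ans = ('d', 'b').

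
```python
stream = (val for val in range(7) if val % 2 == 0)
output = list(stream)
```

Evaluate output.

Step 1: Filter range(7) keeping only even values:
  val=0: even, included
  val=1: odd, excluded
  val=2: even, included
  val=3: odd, excluded
  val=4: even, included
  val=5: odd, excluded
  val=6: even, included
Therefore output = [0, 2, 4, 6].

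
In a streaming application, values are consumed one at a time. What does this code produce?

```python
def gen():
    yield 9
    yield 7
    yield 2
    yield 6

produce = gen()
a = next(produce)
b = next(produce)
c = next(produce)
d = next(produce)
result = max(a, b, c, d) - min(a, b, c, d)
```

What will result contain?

Step 1: Create generator and consume all values:
  a = next(produce) = 9
  b = next(produce) = 7
  c = next(produce) = 2
  d = next(produce) = 6
Step 2: max = 9, min = 2, result = 9 - 2 = 7.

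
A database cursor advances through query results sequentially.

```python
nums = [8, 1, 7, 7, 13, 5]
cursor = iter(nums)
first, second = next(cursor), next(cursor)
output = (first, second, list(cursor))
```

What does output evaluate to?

Step 1: Create iterator over [8, 1, 7, 7, 13, 5].
Step 2: first = 8, second = 1.
Step 3: Remaining elements: [7, 7, 13, 5].
Therefore output = (8, 1, [7, 7, 13, 5]).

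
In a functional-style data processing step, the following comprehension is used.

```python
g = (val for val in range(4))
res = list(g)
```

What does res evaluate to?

Step 1: Generator expression iterates range(4): [0, 1, 2, 3].
Step 2: list() collects all values.
Therefore res = [0, 1, 2, 3].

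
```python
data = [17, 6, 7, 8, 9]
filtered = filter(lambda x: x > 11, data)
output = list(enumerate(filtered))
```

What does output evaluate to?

Step 1: Filter [17, 6, 7, 8, 9] for > 11: [17].
Step 2: enumerate re-indexes from 0: [(0, 17)].
Therefore output = [(0, 17)].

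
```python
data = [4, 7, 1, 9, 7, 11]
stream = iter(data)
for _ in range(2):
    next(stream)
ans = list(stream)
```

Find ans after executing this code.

Step 1: Create iterator over [4, 7, 1, 9, 7, 11].
Step 2: Advance 2 positions (consuming [4, 7]).
Step 3: list() collects remaining elements: [1, 9, 7, 11].
Therefore ans = [1, 9, 7, 11].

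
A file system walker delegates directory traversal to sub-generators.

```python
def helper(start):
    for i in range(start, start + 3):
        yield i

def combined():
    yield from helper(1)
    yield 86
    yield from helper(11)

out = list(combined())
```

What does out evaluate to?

Step 1: combined() delegates to helper(1):
  yield 1
  yield 2
  yield 3
Step 2: yield 86
Step 3: Delegates to helper(11):
  yield 11
  yield 12
  yield 13
Therefore out = [1, 2, 3, 86, 11, 12, 13].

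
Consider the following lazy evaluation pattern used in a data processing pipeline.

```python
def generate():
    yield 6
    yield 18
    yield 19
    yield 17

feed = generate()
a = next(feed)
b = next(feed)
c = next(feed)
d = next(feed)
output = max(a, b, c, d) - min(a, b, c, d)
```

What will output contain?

Step 1: Create generator and consume all values:
  a = next(feed) = 6
  b = next(feed) = 18
  c = next(feed) = 19
  d = next(feed) = 17
Step 2: max = 19, min = 6, output = 19 - 6 = 13.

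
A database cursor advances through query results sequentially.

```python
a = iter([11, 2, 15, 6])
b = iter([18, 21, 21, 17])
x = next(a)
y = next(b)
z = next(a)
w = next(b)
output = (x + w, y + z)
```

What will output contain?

Step 1: a iterates [11, 2, 15, 6], b iterates [18, 21, 21, 17].
Step 2: x = next(a) = 11, y = next(b) = 18.
Step 3: z = next(a) = 2, w = next(b) = 21.
Step 4: output = (11 + 21, 18 + 2) = (32, 20).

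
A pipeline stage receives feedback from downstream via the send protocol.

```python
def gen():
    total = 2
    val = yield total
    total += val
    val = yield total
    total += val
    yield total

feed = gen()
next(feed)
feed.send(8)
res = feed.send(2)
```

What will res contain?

Step 1: next() -> yield total=2.
Step 2: send(8) -> val=8, total = 2+8 = 10, yield 10.
Step 3: send(2) -> val=2, total = 10+2 = 12, yield 12.
Therefore res = 12.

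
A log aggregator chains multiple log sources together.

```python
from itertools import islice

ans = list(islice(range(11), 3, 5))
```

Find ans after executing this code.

Step 1: islice(range(11), 3, 5) takes elements at indices [3, 5).
Step 2: Elements: [3, 4].
Therefore ans = [3, 4].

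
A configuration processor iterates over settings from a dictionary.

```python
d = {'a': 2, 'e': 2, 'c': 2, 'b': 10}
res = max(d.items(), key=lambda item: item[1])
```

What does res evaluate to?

Step 1: Find item with maximum value:
  ('a', 2)
  ('e', 2)
  ('c', 2)
  ('b', 10)
Step 2: Maximum value is 10 at key 'b'.
Therefore res = ('b', 10).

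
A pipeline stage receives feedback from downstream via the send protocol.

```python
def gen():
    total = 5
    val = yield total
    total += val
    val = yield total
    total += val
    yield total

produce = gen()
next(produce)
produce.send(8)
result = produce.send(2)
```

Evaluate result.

Step 1: next() -> yield total=5.
Step 2: send(8) -> val=8, total = 5+8 = 13, yield 13.
Step 3: send(2) -> val=2, total = 13+2 = 15, yield 15.
Therefore result = 15.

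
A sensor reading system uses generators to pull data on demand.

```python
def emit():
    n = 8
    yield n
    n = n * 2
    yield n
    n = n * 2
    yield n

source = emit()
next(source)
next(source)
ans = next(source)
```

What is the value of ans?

Step 1: Trace through generator execution:
  Yield 1: n starts at 8, yield 8
  Yield 2: n = 8 * 2 = 16, yield 16
  Yield 3: n = 16 * 2 = 32, yield 32
Step 2: First next() gets 8, second next() gets the second value, third next() yields 32.
Therefore ans = 32.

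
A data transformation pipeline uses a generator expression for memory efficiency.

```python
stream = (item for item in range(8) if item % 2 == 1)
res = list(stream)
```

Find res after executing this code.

Step 1: Filter range(8) keeping only odd values:
  item=0: even, excluded
  item=1: odd, included
  item=2: even, excluded
  item=3: odd, included
  item=4: even, excluded
  item=5: odd, included
  item=6: even, excluded
  item=7: odd, included
Therefore res = [1, 3, 5, 7].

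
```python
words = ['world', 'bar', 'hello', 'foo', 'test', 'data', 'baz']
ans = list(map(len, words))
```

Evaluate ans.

Step 1: Map len() to each word:
  'world' -> 5
  'bar' -> 3
  'hello' -> 5
  'foo' -> 3
  'test' -> 4
  'data' -> 4
  'baz' -> 3
Therefore ans = [5, 3, 5, 3, 4, 4, 3].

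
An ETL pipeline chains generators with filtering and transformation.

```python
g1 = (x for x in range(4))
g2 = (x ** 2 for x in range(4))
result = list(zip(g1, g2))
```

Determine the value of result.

Step 1: g1 produces [0, 1, 2, 3].
Step 2: g2 produces [0, 1, 4, 9].
Step 3: zip pairs them: [(0, 0), (1, 1), (2, 4), (3, 9)].
Therefore result = [(0, 0), (1, 1), (2, 4), (3, 9)].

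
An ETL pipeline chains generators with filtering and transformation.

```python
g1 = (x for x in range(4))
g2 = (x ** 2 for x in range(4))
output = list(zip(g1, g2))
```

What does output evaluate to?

Step 1: g1 produces [0, 1, 2, 3].
Step 2: g2 produces [0, 1, 4, 9].
Step 3: zip pairs them: [(0, 0), (1, 1), (2, 4), (3, 9)].
Therefore output = [(0, 0), (1, 1), (2, 4), (3, 9)].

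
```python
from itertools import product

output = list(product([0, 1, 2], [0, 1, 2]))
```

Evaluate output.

Step 1: product([0, 1, 2], [0, 1, 2]) gives all pairs:
  (0, 0)
  (0, 1)
  (0, 2)
  (1, 0)
  (1, 1)
  (1, 2)
  (2, 0)
  (2, 1)
  (2, 2)
Therefore output = [(0, 0), (0, 1), (0, 2), (1, 0), (1, 1), (1, 2), (2, 0), (2, 1), (2, 2)].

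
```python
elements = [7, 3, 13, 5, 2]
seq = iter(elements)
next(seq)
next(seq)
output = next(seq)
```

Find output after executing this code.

Step 1: Create iterator over [7, 3, 13, 5, 2].
Step 2: next() consumes 7.
Step 3: next() consumes 3.
Step 4: next() returns 13.
Therefore output = 13.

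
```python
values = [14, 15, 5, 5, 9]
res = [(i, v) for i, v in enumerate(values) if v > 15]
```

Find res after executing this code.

Step 1: Filter enumerate([14, 15, 5, 5, 9]) keeping v > 15:
  (0, 14): 14 <= 15, excluded
  (1, 15): 15 <= 15, excluded
  (2, 5): 5 <= 15, excluded
  (3, 5): 5 <= 15, excluded
  (4, 9): 9 <= 15, excluded
Therefore res = [].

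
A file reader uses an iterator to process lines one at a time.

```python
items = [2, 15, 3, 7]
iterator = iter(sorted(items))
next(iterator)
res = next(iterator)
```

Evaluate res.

Step 1: sorted([2, 15, 3, 7]) = [2, 3, 7, 15].
Step 2: Create iterator and skip 1 elements.
Step 3: next() returns 3.
Therefore res = 3.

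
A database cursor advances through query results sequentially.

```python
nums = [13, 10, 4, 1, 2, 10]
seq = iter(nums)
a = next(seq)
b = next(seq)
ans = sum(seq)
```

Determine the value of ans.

Step 1: Create iterator over [13, 10, 4, 1, 2, 10].
Step 2: a = next() = 13, b = next() = 10.
Step 3: sum() of remaining [4, 1, 2, 10] = 17.
Therefore ans = 17.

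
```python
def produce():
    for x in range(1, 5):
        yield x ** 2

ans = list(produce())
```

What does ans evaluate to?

Step 1: For each x in range(1, 5), yield x**2:
  x=1: yield 1**2 = 1
  x=2: yield 2**2 = 4
  x=3: yield 3**2 = 9
  x=4: yield 4**2 = 16
Therefore ans = [1, 4, 9, 16].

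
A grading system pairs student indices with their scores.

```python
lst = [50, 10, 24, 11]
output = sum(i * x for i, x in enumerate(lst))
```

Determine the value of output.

Step 1: Compute i * x for each (i, x) in enumerate([50, 10, 24, 11]):
  i=0, x=50: 0*50 = 0
  i=1, x=10: 1*10 = 10
  i=2, x=24: 2*24 = 48
  i=3, x=11: 3*11 = 33
Step 2: sum = 0 + 10 + 48 + 33 = 91.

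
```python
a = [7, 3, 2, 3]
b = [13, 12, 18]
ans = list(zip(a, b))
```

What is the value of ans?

Step 1: zip stops at shortest (len(a)=4, len(b)=3):
  Index 0: (7, 13)
  Index 1: (3, 12)
  Index 2: (2, 18)
Step 2: Last element of a (3) has no pair, dropped.
Therefore ans = [(7, 13), (3, 12), (2, 18)].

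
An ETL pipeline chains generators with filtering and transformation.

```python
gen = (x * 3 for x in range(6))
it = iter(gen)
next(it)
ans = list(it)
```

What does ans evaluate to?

Step 1: Generator produces [0, 3, 6, 9, 12, 15].
Step 2: next(it) consumes first element (0).
Step 3: list(it) collects remaining: [3, 6, 9, 12, 15].
Therefore ans = [3, 6, 9, 12, 15].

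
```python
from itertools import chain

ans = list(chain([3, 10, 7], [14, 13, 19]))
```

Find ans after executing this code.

Step 1: chain() concatenates iterables: [3, 10, 7] + [14, 13, 19].
Therefore ans = [3, 10, 7, 14, 13, 19].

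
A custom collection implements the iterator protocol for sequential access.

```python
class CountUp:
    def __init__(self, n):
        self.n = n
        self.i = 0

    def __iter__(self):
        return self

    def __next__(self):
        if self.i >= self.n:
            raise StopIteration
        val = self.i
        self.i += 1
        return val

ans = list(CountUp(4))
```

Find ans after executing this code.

Step 1: CountUp(4) creates an iterator counting 0 to 3.
Step 2: list() consumes all values: [0, 1, 2, 3].
Therefore ans = [0, 1, 2, 3].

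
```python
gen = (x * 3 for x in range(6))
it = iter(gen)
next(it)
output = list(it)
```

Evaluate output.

Step 1: Generator produces [0, 3, 6, 9, 12, 15].
Step 2: next(it) consumes first element (0).
Step 3: list(it) collects remaining: [3, 6, 9, 12, 15].
Therefore output = [3, 6, 9, 12, 15].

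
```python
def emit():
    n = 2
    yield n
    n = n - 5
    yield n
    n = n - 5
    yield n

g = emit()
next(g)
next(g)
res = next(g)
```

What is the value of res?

Step 1: Trace through generator execution:
  Yield 1: n starts at 2, yield 2
  Yield 2: n = 2 - 5 = -3, yield -3
  Yield 3: n = -3 - 5 = -8, yield -8
Step 2: First next() gets 2, second next() gets the second value, third next() yields -8.
Therefore res = -8.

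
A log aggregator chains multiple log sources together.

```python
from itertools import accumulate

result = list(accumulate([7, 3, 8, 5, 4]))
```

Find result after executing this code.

Step 1: accumulate computes running sums:
  + 7 = 7
  + 3 = 10
  + 8 = 18
  + 5 = 23
  + 4 = 27
Therefore result = [7, 10, 18, 23, 27].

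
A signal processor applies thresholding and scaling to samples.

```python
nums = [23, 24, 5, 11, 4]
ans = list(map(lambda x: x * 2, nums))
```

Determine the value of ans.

Step 1: Apply lambda x: x * 2 to each element:
  23 -> 46
  24 -> 48
  5 -> 10
  11 -> 22
  4 -> 8
Therefore ans = [46, 48, 10, 22, 8].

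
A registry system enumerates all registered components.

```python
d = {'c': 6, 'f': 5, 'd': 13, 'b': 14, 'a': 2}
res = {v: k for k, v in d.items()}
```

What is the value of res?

Step 1: Invert dict (swap keys and values):
  'c': 6 -> 6: 'c'
  'f': 5 -> 5: 'f'
  'd': 13 -> 13: 'd'
  'b': 14 -> 14: 'b'
  'a': 2 -> 2: 'a'
Therefore res = {6: 'c', 5: 'f', 13: 'd', 14: 'b', 2: 'a'}.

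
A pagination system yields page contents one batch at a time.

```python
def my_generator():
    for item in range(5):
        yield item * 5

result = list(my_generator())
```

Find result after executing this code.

Step 1: For each item in range(5), yield item * 5:
  item=0: yield 0 * 5 = 0
  item=1: yield 1 * 5 = 5
  item=2: yield 2 * 5 = 10
  item=3: yield 3 * 5 = 15
  item=4: yield 4 * 5 = 20
Therefore result = [0, 5, 10, 15, 20].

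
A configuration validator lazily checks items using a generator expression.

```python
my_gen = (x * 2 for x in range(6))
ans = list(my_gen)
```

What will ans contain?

Step 1: For each x in range(6), compute x*2:
  x=0: 0*2 = 0
  x=1: 1*2 = 2
  x=2: 2*2 = 4
  x=3: 3*2 = 6
  x=4: 4*2 = 8
  x=5: 5*2 = 10
Therefore ans = [0, 2, 4, 6, 8, 10].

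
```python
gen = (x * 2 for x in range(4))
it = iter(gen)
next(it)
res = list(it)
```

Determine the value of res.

Step 1: Generator produces [0, 2, 4, 6].
Step 2: next(it) consumes first element (0).
Step 3: list(it) collects remaining: [2, 4, 6].
Therefore res = [2, 4, 6].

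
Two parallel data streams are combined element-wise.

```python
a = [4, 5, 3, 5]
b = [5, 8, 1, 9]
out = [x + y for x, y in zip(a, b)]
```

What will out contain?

Step 1: Add corresponding elements:
  4 + 5 = 9
  5 + 8 = 13
  3 + 1 = 4
  5 + 9 = 14
Therefore out = [9, 13, 4, 14].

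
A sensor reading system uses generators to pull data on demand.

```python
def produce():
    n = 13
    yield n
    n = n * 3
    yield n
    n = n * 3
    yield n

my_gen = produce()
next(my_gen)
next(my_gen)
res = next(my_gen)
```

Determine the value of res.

Step 1: Trace through generator execution:
  Yield 1: n starts at 13, yield 13
  Yield 2: n = 13 * 3 = 39, yield 39
  Yield 3: n = 39 * 3 = 117, yield 117
Step 2: First next() gets 13, second next() gets the second value, third next() yields 117.
Therefore res = 117.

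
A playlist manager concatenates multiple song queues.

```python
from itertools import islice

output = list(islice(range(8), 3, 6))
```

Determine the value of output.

Step 1: islice(range(8), 3, 6) takes elements at indices [3, 6).
Step 2: Elements: [3, 4, 5].
Therefore output = [3, 4, 5].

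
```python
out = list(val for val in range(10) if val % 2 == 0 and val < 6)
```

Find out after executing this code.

Step 1: Filter range(10) where val % 2 == 0 and val < 6:
  val=0: both conditions met, included
  val=1: excluded (1 % 2 != 0)
  val=2: both conditions met, included
  val=3: excluded (3 % 2 != 0)
  val=4: both conditions met, included
  val=5: excluded (5 % 2 != 0)
  val=6: excluded (6 >= 6)
  val=7: excluded (7 % 2 != 0, 7 >= 6)
  val=8: excluded (8 >= 6)
  val=9: excluded (9 % 2 != 0, 9 >= 6)
Therefore out = [0, 2, 4].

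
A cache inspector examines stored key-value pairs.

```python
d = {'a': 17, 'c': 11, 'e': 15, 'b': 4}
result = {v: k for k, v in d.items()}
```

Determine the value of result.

Step 1: Invert dict (swap keys and values):
  'a': 17 -> 17: 'a'
  'c': 11 -> 11: 'c'
  'e': 15 -> 15: 'e'
  'b': 4 -> 4: 'b'
Therefore result = {17: 'a', 11: 'c', 15: 'e', 4: 'b'}.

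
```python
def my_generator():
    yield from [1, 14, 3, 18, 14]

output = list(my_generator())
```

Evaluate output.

Step 1: yield from delegates to the iterable, yielding each element.
Step 2: Collected values: [1, 14, 3, 18, 14].
Therefore output = [1, 14, 3, 18, 14].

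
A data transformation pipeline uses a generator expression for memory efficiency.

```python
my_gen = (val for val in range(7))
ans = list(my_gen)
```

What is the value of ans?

Step 1: Generator expression iterates range(7): [0, 1, 2, 3, 4, 5, 6].
Step 2: list() collects all values.
Therefore ans = [0, 1, 2, 3, 4, 5, 6].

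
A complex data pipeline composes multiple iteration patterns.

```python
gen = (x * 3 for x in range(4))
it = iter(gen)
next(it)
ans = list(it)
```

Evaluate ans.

Step 1: Generator produces [0, 3, 6, 9].
Step 2: next(it) consumes first element (0).
Step 3: list(it) collects remaining: [3, 6, 9].
Therefore ans = [3, 6, 9].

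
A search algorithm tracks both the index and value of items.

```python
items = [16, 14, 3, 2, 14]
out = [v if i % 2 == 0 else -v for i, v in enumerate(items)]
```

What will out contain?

Step 1: For each (i, v), keep v if i is even, negate if odd:
  i=0 (even): keep 16
  i=1 (odd): negate to -14
  i=2 (even): keep 3
  i=3 (odd): negate to -2
  i=4 (even): keep 14
Therefore out = [16, -14, 3, -2, 14].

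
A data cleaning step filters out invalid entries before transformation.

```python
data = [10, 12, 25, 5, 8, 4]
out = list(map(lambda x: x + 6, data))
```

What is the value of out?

Step 1: Apply lambda x: x + 6 to each element:
  10 -> 16
  12 -> 18
  25 -> 31
  5 -> 11
  8 -> 14
  4 -> 10
Therefore out = [16, 18, 31, 11, 14, 10].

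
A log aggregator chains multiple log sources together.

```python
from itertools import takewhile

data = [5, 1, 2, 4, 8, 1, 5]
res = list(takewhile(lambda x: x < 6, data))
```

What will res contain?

Step 1: takewhile stops at first element >= 6:
  5 < 6: take
  1 < 6: take
  2 < 6: take
  4 < 6: take
  8 >= 6: stop
Therefore res = [5, 1, 2, 4].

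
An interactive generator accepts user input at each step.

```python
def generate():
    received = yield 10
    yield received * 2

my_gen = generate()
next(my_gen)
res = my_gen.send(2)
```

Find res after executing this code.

Step 1: next(my_gen) advances to first yield, producing 10.
Step 2: send(2) resumes, received = 2.
Step 3: yield received * 2 = 2 * 2 = 4.
Therefore res = 4.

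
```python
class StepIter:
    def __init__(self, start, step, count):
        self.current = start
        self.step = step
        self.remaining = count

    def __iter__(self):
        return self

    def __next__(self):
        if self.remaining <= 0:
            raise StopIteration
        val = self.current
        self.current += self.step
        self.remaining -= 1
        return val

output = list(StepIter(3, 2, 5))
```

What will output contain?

Step 1: StepIter starts at 3, increments by 2, for 5 steps:
  Yield 3, then current += 2
  Yield 5, then current += 2
  Yield 7, then current += 2
  Yield 9, then current += 2
  Yield 11, then current += 2
Therefore output = [3, 5, 7, 9, 11].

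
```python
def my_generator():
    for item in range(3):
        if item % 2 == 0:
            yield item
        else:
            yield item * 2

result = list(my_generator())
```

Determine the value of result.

Step 1: For each item in range(3), yield item if even, else item*2:
  item=0 (even): yield 0
  item=1 (odd): yield 1*2 = 2
  item=2 (even): yield 2
Therefore result = [0, 2, 2].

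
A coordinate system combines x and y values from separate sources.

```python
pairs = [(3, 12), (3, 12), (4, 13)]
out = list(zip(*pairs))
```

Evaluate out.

Step 1: zip(*pairs) transposes: unzips [(3, 12), (3, 12), (4, 13)] into separate sequences.
Step 2: First elements: (3, 3, 4), second elements: (12, 12, 13).
Therefore out = [(3, 3, 4), (12, 12, 13)].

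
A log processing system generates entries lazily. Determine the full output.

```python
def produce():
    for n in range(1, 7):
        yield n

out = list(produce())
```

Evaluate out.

Step 1: The generator yields each value from range(1, 7).
Step 2: list() consumes all yields: [1, 2, 3, 4, 5, 6].
Therefore out = [1, 2, 3, 4, 5, 6].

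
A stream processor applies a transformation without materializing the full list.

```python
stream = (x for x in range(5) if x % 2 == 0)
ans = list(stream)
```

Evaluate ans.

Step 1: Filter range(5) keeping only even values:
  x=0: even, included
  x=1: odd, excluded
  x=2: even, included
  x=3: odd, excluded
  x=4: even, included
Therefore ans = [0, 2, 4].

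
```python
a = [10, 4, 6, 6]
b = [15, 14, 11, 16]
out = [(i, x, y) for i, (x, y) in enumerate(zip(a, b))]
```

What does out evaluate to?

Step 1: enumerate(zip(a, b)) gives index with paired elements:
  i=0: (10, 15)
  i=1: (4, 14)
  i=2: (6, 11)
  i=3: (6, 16)
Therefore out = [(0, 10, 15), (1, 4, 14), (2, 6, 11), (3, 6, 16)].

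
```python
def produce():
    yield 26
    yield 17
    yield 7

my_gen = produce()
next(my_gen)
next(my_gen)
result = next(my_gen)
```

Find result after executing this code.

Step 1: produce() creates a generator.
Step 2: next(my_gen) yields 26 (consumed and discarded).
Step 3: next(my_gen) yields 17 (consumed and discarded).
Step 4: next(my_gen) yields 7, assigned to result.
Therefore result = 7.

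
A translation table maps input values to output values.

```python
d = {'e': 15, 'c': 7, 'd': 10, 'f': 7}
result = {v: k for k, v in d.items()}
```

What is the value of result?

Step 1: Invert dict (swap keys and values):
  'e': 15 -> 15: 'e'
  'c': 7 -> 7: 'c'
  'd': 10 -> 10: 'd'
  'f': 7 -> 7: 'f'
Therefore result = {15: 'e', 7: 'f', 10: 'd'}.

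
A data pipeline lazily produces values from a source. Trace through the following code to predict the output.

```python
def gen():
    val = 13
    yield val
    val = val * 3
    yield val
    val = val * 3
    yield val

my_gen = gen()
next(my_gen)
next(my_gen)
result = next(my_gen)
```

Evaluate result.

Step 1: Trace through generator execution:
  Yield 1: val starts at 13, yield 13
  Yield 2: val = 13 * 3 = 39, yield 39
  Yield 3: val = 39 * 3 = 117, yield 117
Step 2: First next() gets 13, second next() gets the second value, third next() yields 117.
Therefore result = 117.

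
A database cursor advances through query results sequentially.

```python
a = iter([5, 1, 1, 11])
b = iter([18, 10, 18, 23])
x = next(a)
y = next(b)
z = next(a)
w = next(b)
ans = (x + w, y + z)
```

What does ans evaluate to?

Step 1: a iterates [5, 1, 1, 11], b iterates [18, 10, 18, 23].
Step 2: x = next(a) = 5, y = next(b) = 18.
Step 3: z = next(a) = 1, w = next(b) = 10.
Step 4: ans = (5 + 10, 18 + 1) = (15, 19).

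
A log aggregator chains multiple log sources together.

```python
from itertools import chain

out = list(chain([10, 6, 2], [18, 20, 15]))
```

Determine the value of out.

Step 1: chain() concatenates iterables: [10, 6, 2] + [18, 20, 15].
Therefore out = [10, 6, 2, 18, 20, 15].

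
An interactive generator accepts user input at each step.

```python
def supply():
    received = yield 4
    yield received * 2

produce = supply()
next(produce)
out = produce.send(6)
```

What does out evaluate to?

Step 1: next(produce) advances to first yield, producing 4.
Step 2: send(6) resumes, received = 6.
Step 3: yield received * 2 = 6 * 2 = 12.
Therefore out = 12.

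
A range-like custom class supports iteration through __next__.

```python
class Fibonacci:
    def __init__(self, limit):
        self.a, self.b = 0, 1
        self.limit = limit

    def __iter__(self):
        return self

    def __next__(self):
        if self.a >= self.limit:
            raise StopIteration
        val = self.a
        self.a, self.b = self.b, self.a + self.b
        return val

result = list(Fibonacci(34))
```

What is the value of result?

Step 1: Fibonacci-like sequence (a=0, b=1) until >= 34:
  Yield 0, then a,b = 1,1
  Yield 1, then a,b = 1,2
  Yield 1, then a,b = 2,3
  Yield 2, then a,b = 3,5
  Yield 3, then a,b = 5,8
  Yield 5, then a,b = 8,13
  Yield 8, then a,b = 13,21
  Yield 13, then a,b = 21,34
  Yield 21, then a,b = 34,55
Step 2: 34 >= 34, stop.
Therefore result = [0, 1, 1, 2, 3, 5, 8, 13, 21].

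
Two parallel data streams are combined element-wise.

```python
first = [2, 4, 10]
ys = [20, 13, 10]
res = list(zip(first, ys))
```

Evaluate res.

Step 1: zip pairs elements at same index:
  Index 0: (2, 20)
  Index 1: (4, 13)
  Index 2: (10, 10)
Therefore res = [(2, 20), (4, 13), (10, 10)].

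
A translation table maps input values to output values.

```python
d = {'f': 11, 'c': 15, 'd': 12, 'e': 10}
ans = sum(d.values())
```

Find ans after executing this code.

Step 1: d.values() = [11, 15, 12, 10].
Step 2: sum = 48.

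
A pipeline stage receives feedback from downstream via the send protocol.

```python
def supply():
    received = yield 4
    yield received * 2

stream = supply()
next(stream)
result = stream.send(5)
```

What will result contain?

Step 1: next(stream) advances to first yield, producing 4.
Step 2: send(5) resumes, received = 5.
Step 3: yield received * 2 = 5 * 2 = 10.
Therefore result = 10.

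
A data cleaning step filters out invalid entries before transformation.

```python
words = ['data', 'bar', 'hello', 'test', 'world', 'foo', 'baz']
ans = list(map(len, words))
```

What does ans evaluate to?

Step 1: Map len() to each word:
  'data' -> 4
  'bar' -> 3
  'hello' -> 5
  'test' -> 4
  'world' -> 5
  'foo' -> 3
  'baz' -> 3
Therefore ans = [4, 3, 5, 4, 5, 3, 3].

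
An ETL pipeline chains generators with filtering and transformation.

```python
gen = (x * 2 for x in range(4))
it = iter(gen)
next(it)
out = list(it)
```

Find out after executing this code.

Step 1: Generator produces [0, 2, 4, 6].
Step 2: next(it) consumes first element (0).
Step 3: list(it) collects remaining: [2, 4, 6].
Therefore out = [2, 4, 6].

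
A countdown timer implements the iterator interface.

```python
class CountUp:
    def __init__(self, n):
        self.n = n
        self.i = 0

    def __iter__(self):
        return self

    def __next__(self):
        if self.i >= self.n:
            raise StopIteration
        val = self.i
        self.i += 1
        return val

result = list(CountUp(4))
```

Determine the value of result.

Step 1: CountUp(4) creates an iterator counting 0 to 3.
Step 2: list() consumes all values: [0, 1, 2, 3].
Therefore result = [0, 1, 2, 3].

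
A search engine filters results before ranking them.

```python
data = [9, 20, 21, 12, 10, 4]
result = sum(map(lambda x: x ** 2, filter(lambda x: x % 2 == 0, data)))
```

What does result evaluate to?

Step 1: Filter even numbers from [9, 20, 21, 12, 10, 4]: [20, 12, 10, 4]
Step 2: Square each: [400, 144, 100, 16]
Step 3: Sum = 660.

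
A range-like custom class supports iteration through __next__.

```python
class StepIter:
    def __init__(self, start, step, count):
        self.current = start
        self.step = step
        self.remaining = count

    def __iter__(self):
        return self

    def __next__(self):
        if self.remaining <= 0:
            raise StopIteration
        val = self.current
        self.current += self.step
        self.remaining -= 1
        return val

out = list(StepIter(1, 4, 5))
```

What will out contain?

Step 1: StepIter starts at 1, increments by 4, for 5 steps:
  Yield 1, then current += 4
  Yield 5, then current += 4
  Yield 9, then current += 4
  Yield 13, then current += 4
  Yield 17, then current += 4
Therefore out = [1, 5, 9, 13, 17].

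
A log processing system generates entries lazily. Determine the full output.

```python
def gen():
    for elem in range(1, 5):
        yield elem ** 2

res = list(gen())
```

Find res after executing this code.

Step 1: For each elem in range(1, 5), yield elem**2:
  elem=1: yield 1**2 = 1
  elem=2: yield 2**2 = 4
  elem=3: yield 3**2 = 9
  elem=4: yield 4**2 = 16
Therefore res = [1, 4, 9, 16].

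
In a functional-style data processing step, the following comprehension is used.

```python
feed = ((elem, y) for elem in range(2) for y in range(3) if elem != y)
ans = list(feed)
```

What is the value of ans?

Step 1: Nested generator over range(2) x range(3) where elem != y:
  (0, 0): excluded (elem == y)
  (0, 1): included
  (0, 2): included
  (1, 0): included
  (1, 1): excluded (elem == y)
  (1, 2): included
Therefore ans = [(0, 1), (0, 2), (1, 0), (1, 2)].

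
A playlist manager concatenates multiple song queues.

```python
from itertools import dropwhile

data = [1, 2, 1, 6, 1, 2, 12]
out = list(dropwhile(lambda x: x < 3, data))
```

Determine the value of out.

Step 1: dropwhile drops elements while < 3:
  1 < 3: dropped
  2 < 3: dropped
  1 < 3: dropped
  6: kept (dropping stopped)
Step 2: Remaining elements kept regardless of condition.
Therefore out = [6, 1, 2, 12].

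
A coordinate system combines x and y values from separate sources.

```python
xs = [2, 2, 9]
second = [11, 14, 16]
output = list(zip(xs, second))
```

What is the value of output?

Step 1: zip pairs elements at same index:
  Index 0: (2, 11)
  Index 1: (2, 14)
  Index 2: (9, 16)
Therefore output = [(2, 11), (2, 14), (9, 16)].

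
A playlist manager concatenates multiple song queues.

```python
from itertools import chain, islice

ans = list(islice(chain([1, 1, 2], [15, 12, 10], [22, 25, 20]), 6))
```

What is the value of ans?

Step 1: chain([1, 1, 2], [15, 12, 10], [22, 25, 20]) = [1, 1, 2, 15, 12, 10, 22, 25, 20].
Step 2: islice takes first 6 elements: [1, 1, 2, 15, 12, 10].
Therefore ans = [1, 1, 2, 15, 12, 10].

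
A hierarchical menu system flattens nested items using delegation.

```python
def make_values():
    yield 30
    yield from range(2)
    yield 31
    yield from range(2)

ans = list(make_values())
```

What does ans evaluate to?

Step 1: Trace yields in order:
  yield 30
  yield 0
  yield 1
  yield 31
  yield 0
  yield 1
Therefore ans = [30, 0, 1, 31, 0, 1].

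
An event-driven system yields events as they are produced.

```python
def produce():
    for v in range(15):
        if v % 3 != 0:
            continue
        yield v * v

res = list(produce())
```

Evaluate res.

Step 1: Only yield v**2 when v is divisible by 3:
  v=0: 0 % 3 == 0, yield 0**2 = 0
  v=3: 3 % 3 == 0, yield 3**2 = 9
  v=6: 6 % 3 == 0, yield 6**2 = 36
  v=9: 9 % 3 == 0, yield 9**2 = 81
  v=12: 12 % 3 == 0, yield 12**2 = 144
Therefore res = [0, 9, 36, 81, 144].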